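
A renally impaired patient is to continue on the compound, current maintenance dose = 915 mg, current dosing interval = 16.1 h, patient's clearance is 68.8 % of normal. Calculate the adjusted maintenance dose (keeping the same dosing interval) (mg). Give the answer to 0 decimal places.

To keep the same average steady-state level, dosing rate must scale with clearance.
CL ratio = 68.8 / 100 = 0.6880
New dose (same interval) = 915 × 0.6880 = 629.5 mg

630 mg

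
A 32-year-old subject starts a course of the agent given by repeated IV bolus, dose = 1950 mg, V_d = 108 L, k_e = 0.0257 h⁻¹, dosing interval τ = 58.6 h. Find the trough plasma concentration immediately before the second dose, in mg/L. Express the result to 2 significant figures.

4.0 mg/L

C₀ per dose = Dose / Vd = 1950 / 108 = 18.06 mg/L
Fraction remaining after one interval: r = e^(−kτ) = e^(−0.02570 × 58.6) = 0.2218
Before dose 2, 1 dose has been given (aged 1τ).
C_trough = C₀ × r = 18.06 × 0.2218 = 4.006 mg/L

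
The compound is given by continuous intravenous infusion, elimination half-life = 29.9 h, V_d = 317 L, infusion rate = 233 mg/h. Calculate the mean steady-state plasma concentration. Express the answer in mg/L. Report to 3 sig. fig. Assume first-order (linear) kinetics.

31.7 mg/L

k = ln2 / t½ = 0.693147 / 29.9 = 0.02318 h⁻¹
CL = k × Vd = 0.02318 × 317 = 7.348 L/h
At steady state Css = R₀ / CL = 233 / 7.348 = 31.71 mg/L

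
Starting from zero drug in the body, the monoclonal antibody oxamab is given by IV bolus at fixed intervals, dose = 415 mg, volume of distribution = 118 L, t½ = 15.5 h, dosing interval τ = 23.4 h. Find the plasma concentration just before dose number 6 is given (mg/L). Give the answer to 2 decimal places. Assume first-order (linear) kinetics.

1.89 mg/L

C₀ per dose = Dose / Vd = 415 / 118 = 3.517 mg/L
k = ln2 / t½ = 0.693147 / 15.5 = 0.04472 h⁻¹
Fraction remaining after one interval: r = e^(−kτ) = e^(−0.04472 × 23.4) = 0.3512
Before dose 6, 5 doses have been given (aged 1τ, 2τ, 3τ, 4τ, 5τ).
C_trough = C₀ × (r + r² + … + r^5) = C₀ × r(1−r^5)/(1−r)
        = 3.517 × 0.3512 × (1 − 0.005343) / (1 − 0.3512) = 1.894 mg/L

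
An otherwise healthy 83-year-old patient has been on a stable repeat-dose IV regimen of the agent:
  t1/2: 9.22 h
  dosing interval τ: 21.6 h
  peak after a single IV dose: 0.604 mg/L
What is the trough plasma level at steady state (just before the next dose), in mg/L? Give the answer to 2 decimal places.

0.15 mg/L

k = ln2 / t½ = 0.693147 / 9.22 = 0.07518 h⁻¹
e^(−kτ) = e^(−0.07518 × 21.6) = 0.1971
Accumulation ratio R = 1 / (1 − e^(−kτ)) = 1 / (1 − 0.1971) = 1.245
Steady-state trough = C₀ × R × e^(−kτ) = 0.604 × 1.245 × 0.1971 = 0.1482 mg/L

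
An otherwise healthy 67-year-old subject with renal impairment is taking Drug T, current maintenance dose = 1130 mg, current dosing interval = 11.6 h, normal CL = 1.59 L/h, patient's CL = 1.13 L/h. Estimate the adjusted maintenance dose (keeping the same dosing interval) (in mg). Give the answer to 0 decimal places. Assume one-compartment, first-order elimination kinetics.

To keep the same average steady-state level, dosing rate must scale with clearance.
CL ratio = 1.13 / 1.59 = 0.7107
New dose (same interval) = 1130 × 0.7107 = 803.1 mg

803 mg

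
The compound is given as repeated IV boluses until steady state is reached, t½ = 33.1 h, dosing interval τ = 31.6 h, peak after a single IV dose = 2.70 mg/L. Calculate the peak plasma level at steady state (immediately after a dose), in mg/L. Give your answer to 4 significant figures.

k = ln2 / t½ = 0.693147 / 33.1 = 0.02094 h⁻¹
e^(−kτ) = e^(−0.02094 × 31.6) = 0.5160
Accumulation ratio R = 1 / (1 − e^(−kτ)) = 1 / (1 − 0.5160) = 2.066
Steady-state peak = C₀ × R = 2.70 × 2.066 = 5.578 mg/L

5.578 mg/L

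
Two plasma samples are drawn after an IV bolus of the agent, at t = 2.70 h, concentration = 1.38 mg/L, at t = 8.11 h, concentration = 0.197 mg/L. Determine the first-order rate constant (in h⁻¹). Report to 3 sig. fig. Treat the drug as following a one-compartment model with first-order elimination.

0.360 h⁻¹

k = ln(C₁/C₂) / (t₂ − t₁) = ln(1.38/0.197) / (8.11 − 2.70)
  = 1.947 / 5.410 = 0.3599 h⁻¹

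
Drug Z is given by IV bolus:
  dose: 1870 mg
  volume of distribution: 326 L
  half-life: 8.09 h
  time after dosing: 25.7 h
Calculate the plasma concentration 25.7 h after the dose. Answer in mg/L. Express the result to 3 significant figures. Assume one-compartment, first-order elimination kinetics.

C₀ = Dose / Vd = 1870 / 326 = 5.736 mg/L
k = ln2 / t½ = 0.693147 / 8.09 = 0.08568 h⁻¹
C = C₀ · e^(−k·t) = 5.736 × e^(−0.08568 × 25.7)
  = 5.736 × 0.1106 = 0.6344 mg/L

0.634 mg/L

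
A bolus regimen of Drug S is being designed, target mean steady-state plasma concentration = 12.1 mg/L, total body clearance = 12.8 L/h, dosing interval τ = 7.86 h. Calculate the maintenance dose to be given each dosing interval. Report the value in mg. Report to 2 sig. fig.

At steady state, Dose/τ = Css × CL.
Dose = Css × CL × τ = 12.1 × 12.80 × 7.86 = 1217 mg

1200 mg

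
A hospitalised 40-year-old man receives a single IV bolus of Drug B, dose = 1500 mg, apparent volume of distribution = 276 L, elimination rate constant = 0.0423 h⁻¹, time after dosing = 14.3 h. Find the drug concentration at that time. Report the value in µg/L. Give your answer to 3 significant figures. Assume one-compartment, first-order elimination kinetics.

C₀ = Dose / Vd = 1500 / 276 = 5.435 mg/L
C = C₀ · e^(−k·t) = 5.435 × e^(−0.04230 × 14.3)
  = 5.435 × 0.5461 = 2.968 mg/L
Convert: 2.968 mg/L × 1000 = 2968 µg/L

2970 µg/L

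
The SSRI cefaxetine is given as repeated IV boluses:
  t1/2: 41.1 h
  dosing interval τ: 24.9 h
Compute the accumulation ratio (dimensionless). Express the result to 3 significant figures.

k = ln2 / t½ = 0.693147 / 41.1 = 0.01686 h⁻¹
e^(−kτ) = e^(−0.01686 × 24.9) = 0.6572
Accumulation ratio R = 1 / (1 − e^(−kτ)) = 1 / (1 − 0.6572) = 2.917

2.92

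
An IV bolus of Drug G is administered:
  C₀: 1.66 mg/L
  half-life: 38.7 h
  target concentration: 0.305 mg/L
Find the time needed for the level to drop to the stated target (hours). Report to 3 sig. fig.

k = ln2 / t½ = 0.693147 / 38.7 = 0.01791 h⁻¹
t = ln(C₀ / C) / k = ln(1.660 / 0.305) / 0.01791
  = ln(5.443) / 0.01791 = 1.694 / 0.01791 = 94.58 h

94.6 h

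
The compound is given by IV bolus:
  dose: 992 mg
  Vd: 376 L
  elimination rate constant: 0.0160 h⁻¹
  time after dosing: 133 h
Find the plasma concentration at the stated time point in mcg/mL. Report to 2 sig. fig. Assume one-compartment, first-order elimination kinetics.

0.31 mcg/mL

C₀ = Dose / Vd = 992.0 / 376 = 2.638 mg/L
C = C₀ · e^(−k·t) = 2.638 × e^(−0.01600 × 133)
  = 2.638 × 0.1191 = 0.3142 mg/L
(0.3142 mg/L = 0.3142 mcg/mL)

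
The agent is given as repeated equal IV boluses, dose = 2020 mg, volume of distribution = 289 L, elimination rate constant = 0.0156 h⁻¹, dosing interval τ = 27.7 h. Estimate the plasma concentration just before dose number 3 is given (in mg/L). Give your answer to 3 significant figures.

7.48 mg/L

C₀ per dose = Dose / Vd = 2020 / 289 = 6.990 mg/L
Fraction remaining after one interval: r = e^(−kτ) = e^(−0.01560 × 27.7) = 0.6491
Before dose 3, 2 doses have been given (aged 1τ, 2τ).
C_trough = C₀ × (r + r²) = 6.990 × (0.6491 + 0.4213) = 7.482 mg/L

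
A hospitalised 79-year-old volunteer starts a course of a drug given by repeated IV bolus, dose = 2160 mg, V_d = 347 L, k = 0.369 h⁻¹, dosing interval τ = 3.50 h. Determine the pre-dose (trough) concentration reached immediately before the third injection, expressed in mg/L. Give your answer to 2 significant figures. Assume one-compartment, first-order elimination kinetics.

C₀ per dose = Dose / Vd = 2160 / 347 = 6.225 mg/L
Fraction remaining after one interval: r = e^(−kτ) = e^(−0.3690 × 3.50) = 0.2749
Before dose 3, 2 doses have been given (aged 1τ, 2τ).
C_trough = C₀ × (r + r²) = 6.225 × (0.2749 + 0.07557) = 2.182 mg/L

2.2 mg/L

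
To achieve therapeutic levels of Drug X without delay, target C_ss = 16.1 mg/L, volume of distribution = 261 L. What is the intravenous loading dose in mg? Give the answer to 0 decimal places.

4202 mg

LD = Css × Vd = 16.1 × 261 = 4202 mg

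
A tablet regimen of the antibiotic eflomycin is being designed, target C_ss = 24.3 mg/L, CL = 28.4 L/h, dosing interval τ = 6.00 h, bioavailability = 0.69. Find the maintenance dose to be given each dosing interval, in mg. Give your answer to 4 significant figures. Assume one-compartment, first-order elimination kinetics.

6001 mg

At steady state, F × (Dose/τ) = Css × CL.
Dose = Css × CL × τ / F = 24.3 × 28.40 × 6.00 / 0.69 = 6001 mg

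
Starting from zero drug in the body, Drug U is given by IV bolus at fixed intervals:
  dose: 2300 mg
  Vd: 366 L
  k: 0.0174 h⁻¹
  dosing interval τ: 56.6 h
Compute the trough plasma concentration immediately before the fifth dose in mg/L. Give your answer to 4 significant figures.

C₀ per dose = Dose / Vd = 2300 / 366 = 6.284 mg/L
Fraction remaining after one interval: r = e^(−kτ) = e^(−0.01740 × 56.6) = 0.3735
Before dose 5, 4 doses have been given (aged 1τ, 2τ, 3τ, 4τ).
C_trough = C₀ × (r + r² + … + r^4) = C₀ × r(1−r^4)/(1−r)
        = 6.284 × 0.3735 × (1 − 0.01946) / (1 − 0.3735) = 3.673 mg/L

3.673 mg/L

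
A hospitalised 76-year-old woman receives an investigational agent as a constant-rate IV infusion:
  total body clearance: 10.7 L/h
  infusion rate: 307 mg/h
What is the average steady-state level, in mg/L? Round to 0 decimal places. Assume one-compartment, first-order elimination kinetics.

29 mg/L

At steady state Css = R₀ / CL = 307 / 10.70 = 28.69 mg/L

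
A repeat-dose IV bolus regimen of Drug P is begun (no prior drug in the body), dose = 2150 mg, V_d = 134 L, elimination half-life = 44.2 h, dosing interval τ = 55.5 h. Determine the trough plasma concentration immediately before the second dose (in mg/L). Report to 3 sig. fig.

6.72 mg/L

C₀ per dose = Dose / Vd = 2150 / 134 = 16.04 mg/L
k = ln2 / t½ = 0.693147 / 44.2 = 0.01568 h⁻¹
Fraction remaining after one interval: r = e^(−kτ) = e^(−0.01568 × 55.5) = 0.4189
Before dose 2, 1 dose has been given (aged 1τ).
C_trough = C₀ × r = 16.04 × 0.4189 = 6.719 mg/L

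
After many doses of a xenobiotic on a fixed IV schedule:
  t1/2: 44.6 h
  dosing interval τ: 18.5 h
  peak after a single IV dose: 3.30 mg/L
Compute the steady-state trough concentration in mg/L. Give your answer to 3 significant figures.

9.91 mg/L

k = ln2 / t½ = 0.693147 / 44.6 = 0.01554 h⁻¹
e^(−kτ) = e^(−0.01554 × 18.5) = 0.7501
Accumulation ratio R = 1 / (1 − e^(−kτ)) = 1 / (1 − 0.7501) = 4.002
Steady-state trough = C₀ × R × e^(−kτ) = 3.30 × 4.002 × 0.7501 = 9.906 mg/L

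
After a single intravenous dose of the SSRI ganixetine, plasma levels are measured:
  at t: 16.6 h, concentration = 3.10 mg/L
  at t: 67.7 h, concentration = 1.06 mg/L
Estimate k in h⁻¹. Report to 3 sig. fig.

k = ln(C₁/C₂) / (t₂ − t₁) = ln(3.10/1.06) / (67.7 − 16.6)
  = 1.073 / 51.10 = 0.02100 h⁻¹

0.0210 h⁻¹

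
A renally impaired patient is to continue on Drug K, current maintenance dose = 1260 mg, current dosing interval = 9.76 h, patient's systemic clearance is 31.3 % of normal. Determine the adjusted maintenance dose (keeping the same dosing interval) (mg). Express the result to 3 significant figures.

394 mg

To keep the same average steady-state level, dosing rate must scale with clearance.
CL ratio = 31.3 / 100 = 0.3130
New dose (same interval) = 1260 × 0.3130 = 394.4 mg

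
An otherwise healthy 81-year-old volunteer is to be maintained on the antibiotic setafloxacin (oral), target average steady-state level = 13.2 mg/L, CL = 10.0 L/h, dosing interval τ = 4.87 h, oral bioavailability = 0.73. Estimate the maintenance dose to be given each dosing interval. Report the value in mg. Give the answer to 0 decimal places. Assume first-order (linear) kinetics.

881 mg

At steady state, F × (Dose/τ) = Css × CL.
Dose = Css × CL × τ / F = 13.2 × 10.00 × 4.87 / 0.73 = 880.6 mg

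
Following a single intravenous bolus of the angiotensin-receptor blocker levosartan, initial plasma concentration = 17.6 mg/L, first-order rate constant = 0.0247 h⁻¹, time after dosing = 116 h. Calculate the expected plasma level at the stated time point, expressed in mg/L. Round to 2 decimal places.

C = C₀ · e^(−k·t) = 17.60 × e^(−0.02470 × 116)
  = 17.60 × 0.05697 = 1.003 mg/L

1.00 mg/L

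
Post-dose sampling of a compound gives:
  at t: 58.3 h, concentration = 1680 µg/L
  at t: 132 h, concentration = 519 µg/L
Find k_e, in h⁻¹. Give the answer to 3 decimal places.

k = ln(C₁/C₂) / (t₂ − t₁) = ln(1680/519) / (132 − 58.3)
  = 1.175 / 73.70 = 0.01594 h⁻¹

0.016 h⁻¹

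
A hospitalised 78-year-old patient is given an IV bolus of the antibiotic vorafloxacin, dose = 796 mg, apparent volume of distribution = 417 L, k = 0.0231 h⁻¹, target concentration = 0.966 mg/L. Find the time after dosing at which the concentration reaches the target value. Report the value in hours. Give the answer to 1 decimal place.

C₀ = Dose / Vd = 796.0 / 417 = 1.909 mg/L
t = ln(C₀ / C) / k = ln(1.909 / 0.966) / 0.02310
  = ln(1.976) / 0.02310 = 0.6811 / 0.02310 = 29.48 h

29.5 h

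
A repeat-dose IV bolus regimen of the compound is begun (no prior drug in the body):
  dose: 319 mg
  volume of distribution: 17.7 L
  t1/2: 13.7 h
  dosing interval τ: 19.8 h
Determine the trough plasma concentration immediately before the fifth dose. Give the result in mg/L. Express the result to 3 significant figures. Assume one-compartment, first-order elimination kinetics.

C₀ per dose = Dose / Vd = 319 / 17.7 = 18.02 mg/L
k = ln2 / t½ = 0.693147 / 13.7 = 0.05059 h⁻¹
Fraction remaining after one interval: r = e^(−kτ) = e^(−0.05059 × 19.8) = 0.3673
Before dose 5, 4 doses have been given (aged 1τ, 2τ, 3τ, 4τ).
C_trough = C₀ × (r + r² + … + r^4) = C₀ × r(1−r^4)/(1−r)
        = 18.02 × 0.3673 × (1 − 0.01820) / (1 − 0.3673) = 10.27 mg/L

10.3 mg/L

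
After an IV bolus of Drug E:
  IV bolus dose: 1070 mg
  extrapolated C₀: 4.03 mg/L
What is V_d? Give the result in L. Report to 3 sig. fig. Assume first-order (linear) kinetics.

Vd = Dose / C₀ = 1070 / 4.03 = 265.5 L

266 L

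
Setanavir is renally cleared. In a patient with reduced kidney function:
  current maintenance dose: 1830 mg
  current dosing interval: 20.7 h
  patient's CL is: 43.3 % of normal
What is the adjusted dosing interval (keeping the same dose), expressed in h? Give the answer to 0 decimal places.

48 h

To keep the same average steady-state level, dosing rate must scale with clearance.
CL ratio = 43.3 / 100 = 0.4330
New interval (same dose) = 20.7 / 0.4330 = 47.81 h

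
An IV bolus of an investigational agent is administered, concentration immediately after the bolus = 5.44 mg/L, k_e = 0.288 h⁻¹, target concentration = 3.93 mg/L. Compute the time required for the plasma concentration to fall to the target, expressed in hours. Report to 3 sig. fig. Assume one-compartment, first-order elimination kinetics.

1.13 h

t = ln(C₀ / C) / k = ln(5.440 / 3.93) / 0.2880
  = ln(1.384) / 0.2880 = 0.3250 / 0.2880 = 1.128 h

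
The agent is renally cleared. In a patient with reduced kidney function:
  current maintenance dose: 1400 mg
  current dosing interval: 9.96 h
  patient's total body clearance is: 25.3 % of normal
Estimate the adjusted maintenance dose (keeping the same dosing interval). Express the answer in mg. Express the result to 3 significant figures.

To keep the same average steady-state level, dosing rate must scale with clearance.
CL ratio = 25.3 / 100 = 0.2530
New dose (same interval) = 1400 × 0.2530 = 354.2 mg

354 mg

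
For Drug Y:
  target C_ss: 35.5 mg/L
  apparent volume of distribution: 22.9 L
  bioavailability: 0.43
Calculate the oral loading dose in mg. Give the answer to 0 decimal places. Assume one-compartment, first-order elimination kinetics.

LD = Css × Vd / F = 35.5 × 22.9 / 0.43 = 1891 mg

1891 mg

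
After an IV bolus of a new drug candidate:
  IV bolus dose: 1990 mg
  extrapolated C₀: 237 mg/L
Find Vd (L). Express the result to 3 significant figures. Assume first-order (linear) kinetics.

8.40 L

Vd = Dose / C₀ = 1990 / 237 = 8.397 L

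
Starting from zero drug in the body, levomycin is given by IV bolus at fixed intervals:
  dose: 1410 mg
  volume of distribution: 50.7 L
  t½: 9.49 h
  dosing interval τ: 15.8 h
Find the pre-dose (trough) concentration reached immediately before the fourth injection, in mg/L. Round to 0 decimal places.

12 mg/L

C₀ per dose = Dose / Vd = 1410 / 50.7 = 27.81 mg/L
k = ln2 / t½ = 0.693147 / 9.49 = 0.07304 h⁻¹
Fraction remaining after one interval: r = e^(−kτ) = e^(−0.07304 × 15.8) = 0.3154
Before dose 4, 3 doses have been given (aged 1τ, 2τ, 3τ).
C_trough = C₀ × (r + r² + … + r^3) = C₀ × r(1−r^3)/(1−r)
        = 27.81 × 0.3154 × (1 − 0.03138) / (1 − 0.3154) = 12.41 mg/L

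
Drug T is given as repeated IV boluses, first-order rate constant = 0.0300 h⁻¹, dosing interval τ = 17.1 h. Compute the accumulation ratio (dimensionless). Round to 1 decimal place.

e^(−kτ) = e^(−0.03000 × 17.1) = 0.5987
Accumulation ratio R = 1 / (1 − e^(−kτ)) = 1 / (1 − 0.5987) = 2.492

2.5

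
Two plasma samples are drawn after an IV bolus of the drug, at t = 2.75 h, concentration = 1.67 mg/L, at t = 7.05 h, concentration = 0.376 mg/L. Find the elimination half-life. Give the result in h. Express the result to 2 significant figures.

2.0 h

k = ln(C₁/C₂) / (t₂ − t₁) = ln(1.67/0.376) / (7.05 − 2.75)
  = 1.491 / 4.300 = 0.3467 h⁻¹
t½ = ln2 / k = 0.693147 / 0.3467 = 1.999 h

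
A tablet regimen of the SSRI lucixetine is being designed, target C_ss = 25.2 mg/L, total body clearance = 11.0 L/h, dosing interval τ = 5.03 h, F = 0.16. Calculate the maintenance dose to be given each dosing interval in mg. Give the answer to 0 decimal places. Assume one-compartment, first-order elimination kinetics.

8714 mg

At steady state, F × (Dose/τ) = Css × CL.
Dose = Css × CL × τ / F = 25.2 × 11.00 × 5.03 / 0.16 = 8714 mg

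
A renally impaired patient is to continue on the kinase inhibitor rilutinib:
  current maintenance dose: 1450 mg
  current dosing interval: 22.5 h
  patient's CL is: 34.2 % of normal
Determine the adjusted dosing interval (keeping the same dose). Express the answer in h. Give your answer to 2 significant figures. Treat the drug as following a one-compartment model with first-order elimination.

66 h

To keep the same average steady-state level, dosing rate must scale with clearance.
CL ratio = 34.2 / 100 = 0.3420
New interval (same dose) = 22.5 / 0.3420 = 65.79 h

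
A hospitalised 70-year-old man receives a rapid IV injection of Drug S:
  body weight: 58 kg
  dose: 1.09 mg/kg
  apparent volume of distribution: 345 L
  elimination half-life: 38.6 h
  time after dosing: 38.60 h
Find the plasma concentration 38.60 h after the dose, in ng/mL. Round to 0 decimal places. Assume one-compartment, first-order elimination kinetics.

92 ng/mL

Total dose = 1.09 × 58 = 63.22 mg
C₀ = Dose / Vd = 63.22 / 345 = 0.1832 mg/L
k = ln2 / t½ = 0.693147 / 38.6 = 0.01796 h⁻¹
t / t½ = 38.60 / 38.6 = 1 half-lives
C = C₀ × (1/2)^1 = 0.1832 × 0.5000 = 0.09160 mg/L
Convert: 0.09160 mg/L × 1000 = 91.60 ng/mL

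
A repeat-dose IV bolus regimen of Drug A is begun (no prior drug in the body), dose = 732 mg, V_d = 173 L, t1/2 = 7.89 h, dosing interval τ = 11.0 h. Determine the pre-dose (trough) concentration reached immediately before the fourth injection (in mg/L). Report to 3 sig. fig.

C₀ per dose = Dose / Vd = 732 / 173 = 4.231 mg/L
k = ln2 / t½ = 0.693147 / 7.89 = 0.08785 h⁻¹
Fraction remaining after one interval: r = e^(−kτ) = e^(−0.08785 × 11.0) = 0.3805
Before dose 4, 3 doses have been given (aged 1τ, 2τ, 3τ).
C_trough = C₀ × (r + r² + … + r^3) = C₀ × r(1−r^3)/(1−r)
        = 4.231 × 0.3805 × (1 − 0.05509) / (1 − 0.3805) = 2.456 mg/L

2.46 mg/L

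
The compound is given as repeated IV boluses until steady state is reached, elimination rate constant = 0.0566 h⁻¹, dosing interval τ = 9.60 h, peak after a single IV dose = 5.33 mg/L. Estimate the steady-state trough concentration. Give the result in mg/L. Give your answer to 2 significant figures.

e^(−kτ) = e^(−0.05660 × 9.60) = 0.5808
Accumulation ratio R = 1 / (1 − e^(−kτ)) = 1 / (1 − 0.5808) = 2.385
Steady-state trough = C₀ × R × e^(−kτ) = 5.33 × 2.385 × 0.5808 = 7.383 mg/L

7.4 mg/L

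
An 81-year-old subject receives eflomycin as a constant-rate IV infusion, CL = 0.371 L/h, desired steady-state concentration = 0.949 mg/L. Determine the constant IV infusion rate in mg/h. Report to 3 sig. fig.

At steady state, infusion rate R₀ = Css × CL = 0.949 × 0.3710 = 0.3521 mg/h

0.352 mg/h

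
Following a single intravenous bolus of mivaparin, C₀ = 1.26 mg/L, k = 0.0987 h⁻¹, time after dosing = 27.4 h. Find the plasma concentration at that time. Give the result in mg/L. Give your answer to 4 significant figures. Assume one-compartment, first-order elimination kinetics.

0.08431 mg/L

C = C₀ · e^(−k·t) = 1.260 × e^(−0.09870 × 27.4)
  = 1.260 × 0.06691 = 0.08431 mg/L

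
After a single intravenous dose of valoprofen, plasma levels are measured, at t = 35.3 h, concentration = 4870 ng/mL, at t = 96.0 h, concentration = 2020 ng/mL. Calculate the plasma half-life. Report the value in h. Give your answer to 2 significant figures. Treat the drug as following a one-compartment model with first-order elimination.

48 h

k = ln(C₁/C₂) / (t₂ − t₁) = ln(4870/2020) / (96.0 − 35.3)
  = 0.8800 / 60.70 = 0.01450 h⁻¹
t½ = ln2 / k = 0.693147 / 0.01450 = 47.80 h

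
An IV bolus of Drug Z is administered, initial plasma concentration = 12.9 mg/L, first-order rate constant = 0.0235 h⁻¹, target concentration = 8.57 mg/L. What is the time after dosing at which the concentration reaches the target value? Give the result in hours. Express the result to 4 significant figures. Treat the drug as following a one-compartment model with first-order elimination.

17.40 h

t = ln(C₀ / C) / k = ln(12.90 / 8.57) / 0.02350
  = ln(1.505) / 0.02350 = 0.4088 / 0.02350 = 17.40 h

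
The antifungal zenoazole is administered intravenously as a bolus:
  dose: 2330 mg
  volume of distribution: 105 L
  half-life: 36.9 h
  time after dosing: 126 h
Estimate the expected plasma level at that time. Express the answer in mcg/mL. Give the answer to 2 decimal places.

2.08 mcg/mL

C₀ = Dose / Vd = 2330 / 105 = 22.19 mg/L
k = ln2 / t½ = 0.693147 / 36.9 = 0.01878 h⁻¹
C = C₀ · e^(−k·t) = 22.19 × e^(−0.01878 × 126)
  = 22.19 × 0.09383 = 2.082 mg/L
(2.082 mg/L = 2.082 mcg/mL)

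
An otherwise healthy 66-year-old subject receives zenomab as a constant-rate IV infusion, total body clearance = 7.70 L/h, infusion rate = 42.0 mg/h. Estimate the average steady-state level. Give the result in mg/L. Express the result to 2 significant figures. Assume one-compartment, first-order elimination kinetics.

5.5 mg/L

At steady state Css = R₀ / CL = 42.0 / 7.700 = 5.455 mg/L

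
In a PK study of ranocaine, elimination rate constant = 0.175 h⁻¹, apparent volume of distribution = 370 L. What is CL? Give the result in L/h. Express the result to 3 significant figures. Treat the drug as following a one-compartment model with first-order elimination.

CL = k × Vd = 0.175 × 370 = 64.75 L/h

64.8 L/h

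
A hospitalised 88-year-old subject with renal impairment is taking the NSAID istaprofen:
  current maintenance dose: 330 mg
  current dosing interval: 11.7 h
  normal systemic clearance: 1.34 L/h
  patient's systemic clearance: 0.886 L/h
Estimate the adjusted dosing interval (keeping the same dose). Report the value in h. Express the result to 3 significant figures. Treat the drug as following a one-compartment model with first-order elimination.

To keep the same average steady-state level, dosing rate must scale with clearance.
CL ratio = 0.886 / 1.34 = 0.6612
New interval (same dose) = 11.7 / 0.6612 = 17.70 h

17.7 h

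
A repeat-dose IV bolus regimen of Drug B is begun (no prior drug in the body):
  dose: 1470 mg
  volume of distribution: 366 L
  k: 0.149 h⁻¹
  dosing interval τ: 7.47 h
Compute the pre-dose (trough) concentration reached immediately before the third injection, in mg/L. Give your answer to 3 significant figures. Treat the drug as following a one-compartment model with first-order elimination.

C₀ per dose = Dose / Vd = 1470 / 366 = 4.016 mg/L
Fraction remaining after one interval: r = e^(−kτ) = e^(−0.1490 × 7.47) = 0.3286
Before dose 3, 2 doses have been given (aged 1τ, 2τ).
C_trough = C₀ × (r + r²) = 4.016 × (0.3286 + 0.1080) = 1.753 mg/L

1.75 mg/L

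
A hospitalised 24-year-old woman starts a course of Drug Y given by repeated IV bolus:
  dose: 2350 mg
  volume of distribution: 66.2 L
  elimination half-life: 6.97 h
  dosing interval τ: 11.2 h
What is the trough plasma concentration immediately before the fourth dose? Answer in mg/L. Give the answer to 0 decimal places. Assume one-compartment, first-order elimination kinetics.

C₀ per dose = Dose / Vd = 2350 / 66.2 = 35.50 mg/L
k = ln2 / t½ = 0.693147 / 6.97 = 0.09945 h⁻¹
Fraction remaining after one interval: r = e^(−kτ) = e^(−0.09945 × 11.2) = 0.3283
Before dose 4, 3 doses have been given (aged 1τ, 2τ, 3τ).
C_trough = C₀ × (r + r² + … + r^3) = C₀ × r(1−r^3)/(1−r)
        = 35.50 × 0.3283 × (1 − 0.03538) / (1 − 0.3283) = 16.74 mg/L

17 mg/L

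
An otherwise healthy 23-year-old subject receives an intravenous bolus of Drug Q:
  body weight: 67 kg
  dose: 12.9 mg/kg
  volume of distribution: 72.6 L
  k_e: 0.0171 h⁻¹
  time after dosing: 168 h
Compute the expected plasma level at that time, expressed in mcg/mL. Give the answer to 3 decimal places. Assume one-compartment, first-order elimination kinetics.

0.673 mcg/mL

Total dose = 12.9 × 67 = 864.3 mg
C₀ = Dose / Vd = 864.3 / 72.6 = 11.90 mg/L
C = C₀ · e^(−k·t) = 11.90 × e^(−0.01710 × 168)
  = 11.90 × 0.05654 = 0.6728 mg/L
(0.6728 mg/L = 0.6728 mcg/mL)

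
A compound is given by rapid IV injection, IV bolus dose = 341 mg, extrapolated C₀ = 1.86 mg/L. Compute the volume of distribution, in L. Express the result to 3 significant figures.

183 L

Vd = Dose / C₀ = 341.0 / 1.86 = 183.3 L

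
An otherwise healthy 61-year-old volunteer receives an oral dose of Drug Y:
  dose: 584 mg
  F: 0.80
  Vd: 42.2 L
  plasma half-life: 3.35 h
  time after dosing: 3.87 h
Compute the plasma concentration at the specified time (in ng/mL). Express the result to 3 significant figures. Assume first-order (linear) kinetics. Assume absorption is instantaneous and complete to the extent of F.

4970 ng/mL

Amount reaching circulation = F × Dose = 0.80 × 584.0 = 467.2 mg
C₀ = F·Dose / Vd = 467.2 / 42.2 = 11.07 mg/L
k = ln2 / t½ = 0.693147 / 3.35 = 0.2069 h⁻¹
C = C₀ · e^(−k·t) = 11.07 × e^(−0.2069 × 3.87)
  = 11.07 × 0.4490 = 4.970 mg/L
Convert: 4.970 mg/L × 1000 = 4970 ng/mL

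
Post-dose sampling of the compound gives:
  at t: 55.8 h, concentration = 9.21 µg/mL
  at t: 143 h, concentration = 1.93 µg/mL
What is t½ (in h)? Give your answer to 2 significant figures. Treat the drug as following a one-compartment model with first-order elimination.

k = ln(C₁/C₂) / (t₂ − t₁) = ln(9.21/1.93) / (143 − 55.8)
  = 1.563 / 87.20 = 0.01792 h⁻¹
t½ = ln2 / k = 0.693147 / 0.01792 = 38.68 h

39 h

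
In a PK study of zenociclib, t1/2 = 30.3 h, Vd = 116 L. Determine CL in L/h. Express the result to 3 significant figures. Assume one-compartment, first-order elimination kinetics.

2.65 L/h

k = ln2 / t½ = 0.693147 / 30.3 = 0.02288 h⁻¹
CL = k × Vd = 0.02288 × 116 = 2.654 L/h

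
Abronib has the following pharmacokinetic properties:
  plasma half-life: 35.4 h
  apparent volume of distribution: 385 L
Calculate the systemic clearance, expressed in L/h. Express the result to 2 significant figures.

7.5 L/h

k = ln2 / t½ = 0.693147 / 35.4 = 0.01958 h⁻¹
CL = k × Vd = 0.01958 × 385 = 7.538 L/h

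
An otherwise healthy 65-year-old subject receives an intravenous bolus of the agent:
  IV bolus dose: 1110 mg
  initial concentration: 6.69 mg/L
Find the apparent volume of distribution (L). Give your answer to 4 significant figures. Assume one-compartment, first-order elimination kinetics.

165.9 L

Vd = Dose / C₀ = 1110 / 6.69 = 165.9 L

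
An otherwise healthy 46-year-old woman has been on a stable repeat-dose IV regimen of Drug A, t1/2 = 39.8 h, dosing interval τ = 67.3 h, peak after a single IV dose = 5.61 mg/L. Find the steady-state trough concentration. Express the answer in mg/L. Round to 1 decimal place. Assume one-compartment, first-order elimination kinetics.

k = ln2 / t½ = 0.693147 / 39.8 = 0.01742 h⁻¹
e^(−kτ) = e^(−0.01742 × 67.3) = 0.3096
Accumulation ratio R = 1 / (1 − e^(−kτ)) = 1 / (1 − 0.3096) = 1.448
Steady-state trough = C₀ × R × e^(−kτ) = 5.61 × 1.448 × 0.3096 = 2.515 mg/L

2.5 mg/L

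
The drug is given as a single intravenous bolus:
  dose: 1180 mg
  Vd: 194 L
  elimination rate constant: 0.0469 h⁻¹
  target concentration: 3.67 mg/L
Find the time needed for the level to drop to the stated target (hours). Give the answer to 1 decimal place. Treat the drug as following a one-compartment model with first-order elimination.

C₀ = Dose / Vd = 1180 / 194 = 6.082 mg/L
t = ln(C₀ / C) / k = ln(6.082 / 3.67) / 0.04690
  = ln(1.657) / 0.04690 = 0.5050 / 0.04690 = 10.77 h

10.8 h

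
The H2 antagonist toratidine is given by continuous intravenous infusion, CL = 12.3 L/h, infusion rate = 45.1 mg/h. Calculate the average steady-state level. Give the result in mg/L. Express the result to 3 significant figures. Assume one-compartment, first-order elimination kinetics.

At steady state Css = R₀ / CL = 45.1 / 12.30 = 3.667 mg/L

3.67 mg/L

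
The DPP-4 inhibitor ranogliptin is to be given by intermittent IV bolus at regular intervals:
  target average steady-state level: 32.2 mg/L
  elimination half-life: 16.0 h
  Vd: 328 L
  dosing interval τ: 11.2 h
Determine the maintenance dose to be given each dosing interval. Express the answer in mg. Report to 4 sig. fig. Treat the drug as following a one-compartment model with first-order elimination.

k = ln2 / t½ = 0.693147 / 16.0 = 0.04332 h⁻¹
CL = k × Vd = 0.04332 × 328 = 14.21 L/h
At steady state, Dose/τ = Css × CL.
Dose = Css × CL × τ = 32.2 × 14.21 × 11.2 = 5125 mg

5125 mg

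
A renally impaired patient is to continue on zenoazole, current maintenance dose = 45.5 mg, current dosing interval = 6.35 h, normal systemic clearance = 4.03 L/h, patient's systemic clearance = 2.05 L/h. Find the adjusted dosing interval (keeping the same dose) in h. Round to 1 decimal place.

12.5 h

To keep the same average steady-state level, dosing rate must scale with clearance.
CL ratio = 2.05 / 4.03 = 0.5087
New interval (same dose) = 6.35 / 0.5087 = 12.48 h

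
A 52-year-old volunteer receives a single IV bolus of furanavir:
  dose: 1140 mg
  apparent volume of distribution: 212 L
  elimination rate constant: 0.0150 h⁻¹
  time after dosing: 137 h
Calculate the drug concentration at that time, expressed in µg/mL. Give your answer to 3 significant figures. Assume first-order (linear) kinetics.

0.689 µg/mL

C₀ = Dose / Vd = 1140 / 212 = 5.377 mg/L
C = C₀ · e^(−k·t) = 5.377 × e^(−0.01500 × 137)
  = 5.377 × 0.1281 = 0.6888 mg/L
(0.6888 mg/L = 0.6888 µg/mL)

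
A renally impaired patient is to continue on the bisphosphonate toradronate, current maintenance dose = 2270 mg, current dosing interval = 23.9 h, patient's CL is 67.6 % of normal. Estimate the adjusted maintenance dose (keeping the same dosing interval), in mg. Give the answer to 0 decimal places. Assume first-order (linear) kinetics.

To keep the same average steady-state level, dosing rate must scale with clearance.
CL ratio = 67.6 / 100 = 0.6760
New dose (same interval) = 2270 × 0.6760 = 1535 mg

1535 mg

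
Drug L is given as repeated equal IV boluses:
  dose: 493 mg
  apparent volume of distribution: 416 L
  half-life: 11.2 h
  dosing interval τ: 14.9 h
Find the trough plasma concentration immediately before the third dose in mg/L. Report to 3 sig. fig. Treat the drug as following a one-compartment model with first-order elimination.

0.659 mg/L

C₀ per dose = Dose / Vd = 493 / 416 = 1.185 mg/L
k = ln2 / t½ = 0.693147 / 11.2 = 0.06189 h⁻¹
Fraction remaining after one interval: r = e^(−kτ) = e^(−0.06189 × 14.9) = 0.3977
Before dose 3, 2 doses have been given (aged 1τ, 2τ).
C_trough = C₀ × (r + r²) = 1.185 × (0.3977 + 0.1582) = 0.6587 mg/L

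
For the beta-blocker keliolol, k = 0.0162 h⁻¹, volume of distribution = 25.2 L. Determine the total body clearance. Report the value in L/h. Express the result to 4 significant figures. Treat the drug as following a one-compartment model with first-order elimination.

0.4082 L/h

CL = k × Vd = 0.0162 × 25.2 = 0.4082 L/h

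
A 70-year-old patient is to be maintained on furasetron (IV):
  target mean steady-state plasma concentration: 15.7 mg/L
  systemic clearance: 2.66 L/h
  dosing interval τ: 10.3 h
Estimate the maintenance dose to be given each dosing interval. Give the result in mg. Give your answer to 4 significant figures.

At steady state, Dose/τ = Css × CL.
Dose = Css × CL × τ = 15.7 × 2.660 × 10.3 = 430.1 mg

430.1 mg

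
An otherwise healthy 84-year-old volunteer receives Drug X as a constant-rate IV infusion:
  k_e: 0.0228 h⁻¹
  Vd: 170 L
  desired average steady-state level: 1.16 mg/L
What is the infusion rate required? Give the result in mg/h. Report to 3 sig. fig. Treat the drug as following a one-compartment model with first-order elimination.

CL = k × Vd = 0.02280 × 170 = 3.876 L/h
At steady state, infusion rate R₀ = Css × CL = 1.16 × 3.876 = 4.496 mg/h

4.50 mg/h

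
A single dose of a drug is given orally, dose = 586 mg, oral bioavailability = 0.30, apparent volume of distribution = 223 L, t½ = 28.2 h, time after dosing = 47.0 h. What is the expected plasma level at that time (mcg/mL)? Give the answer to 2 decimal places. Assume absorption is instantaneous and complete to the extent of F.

Amount reaching circulation = F × Dose = 0.30 × 586.0 = 175.8 mg
C₀ = F·Dose / Vd = 175.8 / 223 = 0.7883 mg/L
k = ln2 / t½ = 0.693147 / 28.2 = 0.02458 h⁻¹
C = C₀ · e^(−k·t) = 0.7883 × e^(−0.02458 × 47.0)
  = 0.7883 × 0.3150 = 0.2483 mg/L
(0.2483 mg/L = 0.2483 mcg/mL)

0.25 mcg/mL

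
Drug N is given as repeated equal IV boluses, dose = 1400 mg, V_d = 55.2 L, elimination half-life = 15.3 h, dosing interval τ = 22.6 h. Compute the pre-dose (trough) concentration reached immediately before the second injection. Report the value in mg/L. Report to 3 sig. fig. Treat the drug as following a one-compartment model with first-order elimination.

C₀ per dose = Dose / Vd = 1400 / 55.2 = 25.36 mg/L
k = ln2 / t½ = 0.693147 / 15.3 = 0.04530 h⁻¹
Fraction remaining after one interval: r = e^(−kτ) = e^(−0.04530 × 22.6) = 0.3592
Before dose 2, 1 dose has been given (aged 1τ).
C_trough = C₀ × r = 25.36 × 0.3592 = 9.109 mg/L

9.11 mg/L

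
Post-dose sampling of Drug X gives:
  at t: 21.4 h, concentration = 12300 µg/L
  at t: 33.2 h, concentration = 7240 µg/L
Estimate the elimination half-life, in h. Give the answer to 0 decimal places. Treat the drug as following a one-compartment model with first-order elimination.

k = ln(C₁/C₂) / (t₂ − t₁) = ln(12300/7240) / (33.2 − 21.4)
  = 0.5300 / 11.80 = 0.04492 h⁻¹
t½ = ln2 / k = 0.693147 / 0.04492 = 15.43 h

15 h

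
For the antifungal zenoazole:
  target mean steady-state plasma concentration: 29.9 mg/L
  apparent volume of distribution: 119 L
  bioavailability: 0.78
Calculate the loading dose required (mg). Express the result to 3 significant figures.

LD = Css × Vd / F = 29.9 × 119 / 0.78 = 4562 mg

4560 mg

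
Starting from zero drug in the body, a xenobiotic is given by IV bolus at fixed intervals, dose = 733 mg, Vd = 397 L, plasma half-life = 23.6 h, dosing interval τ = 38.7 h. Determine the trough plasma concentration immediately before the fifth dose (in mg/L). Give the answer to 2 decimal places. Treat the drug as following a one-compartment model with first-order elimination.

0.86 mg/L

C₀ per dose = Dose / Vd = 733 / 397 = 1.846 mg/L
k = ln2 / t½ = 0.693147 / 23.6 = 0.02937 h⁻¹
Fraction remaining after one interval: r = e^(−kτ) = e^(−0.02937 × 38.7) = 0.3209
Before dose 5, 4 doses have been given (aged 1τ, 2τ, 3τ, 4τ).
C_trough = C₀ × (r + r² + … + r^4) = C₀ × r(1−r^4)/(1−r)
        = 1.846 × 0.3209 × (1 − 0.01060) / (1 − 0.3209) = 0.8631 mg/L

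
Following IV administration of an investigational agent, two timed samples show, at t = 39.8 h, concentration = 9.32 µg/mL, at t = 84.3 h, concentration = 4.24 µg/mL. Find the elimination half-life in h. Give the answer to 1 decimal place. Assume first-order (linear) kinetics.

k = ln(C₁/C₂) / (t₂ − t₁) = ln(9.32/4.24) / (84.3 − 39.8)
  = 0.7876 / 44.50 = 0.01770 h⁻¹
t½ = ln2 / k = 0.693147 / 0.01770 = 39.16 h

39.2 h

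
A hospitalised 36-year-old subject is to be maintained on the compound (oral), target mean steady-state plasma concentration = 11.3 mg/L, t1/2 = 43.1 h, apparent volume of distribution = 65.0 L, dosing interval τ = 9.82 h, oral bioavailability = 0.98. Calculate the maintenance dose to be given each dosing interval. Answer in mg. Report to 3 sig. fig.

k = ln2 / t½ = 0.693147 / 43.1 = 0.01608 h⁻¹
CL = k × Vd = 0.01608 × 65.0 = 1.045 L/h
At steady state, F × (Dose/τ) = Css × CL.
Dose = Css × CL × τ / F = 11.3 × 1.045 × 9.82 / 0.98 = 118.3 mg

118 mg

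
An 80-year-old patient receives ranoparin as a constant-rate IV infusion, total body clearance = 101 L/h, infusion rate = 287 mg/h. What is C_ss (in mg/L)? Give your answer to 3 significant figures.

At steady state Css = R₀ / CL = 287 / 101.0 = 2.842 mg/L

2.84 mg/L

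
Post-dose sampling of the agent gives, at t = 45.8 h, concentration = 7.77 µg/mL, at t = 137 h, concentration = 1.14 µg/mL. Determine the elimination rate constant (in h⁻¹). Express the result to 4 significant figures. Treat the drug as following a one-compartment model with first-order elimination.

k = ln(C₁/C₂) / (t₂ − t₁) = ln(7.77/1.14) / (137 − 45.8)
  = 1.919 / 91.20 = 0.02104 h⁻¹

0.02104 h⁻¹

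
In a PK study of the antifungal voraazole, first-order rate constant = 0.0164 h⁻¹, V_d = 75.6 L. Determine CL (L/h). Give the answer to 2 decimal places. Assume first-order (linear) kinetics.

1.24 L/h

CL = k × Vd = 0.0164 × 75.6 = 1.240 L/h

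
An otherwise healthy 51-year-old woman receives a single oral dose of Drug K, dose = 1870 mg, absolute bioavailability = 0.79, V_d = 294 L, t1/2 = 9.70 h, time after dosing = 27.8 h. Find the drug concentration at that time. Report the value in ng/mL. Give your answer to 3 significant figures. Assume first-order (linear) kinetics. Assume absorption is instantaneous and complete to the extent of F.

689 ng/mL

Amount reaching circulation = F × Dose = 0.79 × 1870 = 1477 mg
C₀ = F·Dose / Vd = 1477 / 294 = 5.024 mg/L
k = ln2 / t½ = 0.693147 / 9.70 = 0.07146 h⁻¹
C = C₀ · e^(−k·t) = 5.024 × e^(−0.07146 × 27.8)
  = 5.024 × 0.1372 = 0.6893 mg/L
Convert: 0.6893 mg/L × 1000 = 689.3 ng/mL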